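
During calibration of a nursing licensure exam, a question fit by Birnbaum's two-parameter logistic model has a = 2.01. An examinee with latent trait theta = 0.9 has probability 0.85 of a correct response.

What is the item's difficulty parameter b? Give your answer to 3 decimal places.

P(theta) = 1 / (1 + exp(−a(theta − b)))
logit(0.85) = ln(0.85/0.15) = 1.7346
b = theta − logit/(a) = 0.9 − 1.7346/2.0100 = 0.0370

0.037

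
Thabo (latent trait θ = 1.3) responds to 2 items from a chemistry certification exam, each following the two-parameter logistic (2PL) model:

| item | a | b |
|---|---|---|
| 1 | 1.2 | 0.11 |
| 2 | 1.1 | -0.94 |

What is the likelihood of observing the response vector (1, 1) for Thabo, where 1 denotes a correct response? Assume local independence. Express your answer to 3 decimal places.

0.743

P(θ) = 1 / (1 + exp(−a(θ − b)))
P_1 = 1/(1+e^{-1.4280}) = 0.8066
P_2 = 1/(1+e^{-2.4640}) = 0.9216
L = P_1 × P_2 = 0.8066 × 0.9216 = 0.74334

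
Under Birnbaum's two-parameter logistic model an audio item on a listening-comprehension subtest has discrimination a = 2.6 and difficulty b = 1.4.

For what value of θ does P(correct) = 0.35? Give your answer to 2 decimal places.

P(θ) = 1 / (1 + exp(−a(θ − b)))
logit = ln(0.3500/0.6500) = -0.6190
θ = b + logit/(a) = 1.4 + (-0.6190)/2.6000 = 1.1619

1.16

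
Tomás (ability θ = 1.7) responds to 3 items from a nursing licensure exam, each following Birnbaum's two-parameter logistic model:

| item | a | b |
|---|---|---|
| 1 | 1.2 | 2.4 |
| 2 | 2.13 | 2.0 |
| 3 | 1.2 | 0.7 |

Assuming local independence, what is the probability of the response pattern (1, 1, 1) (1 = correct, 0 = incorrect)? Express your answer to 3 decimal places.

0.080

P(θ) = 1 / (1 + exp(−a(θ − b)))
P_1 = 1/(1+e^{0.8400}) = 0.3015
P_2 = 1/(1+e^{0.6390}) = 0.3455
P_3 = 1/(1+e^{-1.2000}) = 0.7685
L = P_1 × P_2 × P_3 = 0.3015 × 0.3455 × 0.7685 = 0.08006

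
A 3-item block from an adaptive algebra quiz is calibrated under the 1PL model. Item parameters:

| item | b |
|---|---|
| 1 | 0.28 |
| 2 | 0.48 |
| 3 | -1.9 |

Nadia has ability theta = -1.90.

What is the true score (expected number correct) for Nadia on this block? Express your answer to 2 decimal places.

P(theta) = 1 / (1 + exp(−(theta − b)))
P_1 = 1/(1+e^{2.1800}) = 0.1016
P_2 = 1/(1+e^{2.3800}) = 0.0847
P_3 = 1/(1+e^{0.0000}) = 0.5000
E[score] = 0.1016 + 0.0847 + 0.5000 = 0.6863

0.69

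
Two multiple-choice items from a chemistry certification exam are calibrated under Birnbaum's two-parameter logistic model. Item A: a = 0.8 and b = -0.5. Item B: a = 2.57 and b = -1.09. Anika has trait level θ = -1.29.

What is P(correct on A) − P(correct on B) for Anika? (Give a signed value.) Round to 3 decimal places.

P(θ) = 1 / (1 + exp(−a(θ − b)))
P_A = 0.3471
P_B = 0.3743
P_A − P_B = -0.0272

-0.027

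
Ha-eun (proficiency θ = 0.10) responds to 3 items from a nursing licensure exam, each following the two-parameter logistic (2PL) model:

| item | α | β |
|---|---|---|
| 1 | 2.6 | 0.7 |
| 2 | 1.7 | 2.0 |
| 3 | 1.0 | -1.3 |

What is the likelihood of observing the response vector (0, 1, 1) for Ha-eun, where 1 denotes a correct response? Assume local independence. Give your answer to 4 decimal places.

0.0252

P(θ) = 1 / (1 + exp(−α(θ − β)))
P_1 = 1/(1+e^{1.5600}) = 0.1736
P_2 = 1/(1+e^{3.2300}) = 0.0381
P_3 = 1/(1+e^{-1.4000}) = 0.8022
L = (1−P_1) × P_2 × P_3 = 0.8264 × 0.0381 × 0.8022 = 0.02522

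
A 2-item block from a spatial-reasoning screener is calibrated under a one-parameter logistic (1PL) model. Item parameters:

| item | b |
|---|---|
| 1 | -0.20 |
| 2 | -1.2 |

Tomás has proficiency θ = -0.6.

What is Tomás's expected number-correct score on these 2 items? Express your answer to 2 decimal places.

P(θ) = 1 / (1 + exp(−(θ − b)))
P_1 = 1/(1+e^{0.4000}) = 0.4013
P_2 = 1/(1+e^{-0.6000}) = 0.6457
E[score] = 0.4013 + 0.6457 = 1.0470

1.05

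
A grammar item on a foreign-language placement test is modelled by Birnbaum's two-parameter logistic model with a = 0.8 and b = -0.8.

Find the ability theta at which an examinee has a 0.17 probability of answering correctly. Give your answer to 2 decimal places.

-2.78

P(theta) = 1 / (1 + exp(−a(theta − b)))
logit = ln(0.1700/0.8300) = -1.5856
theta = b + logit/(a) = -0.8 + (-1.5856)/0.8000 = -2.7820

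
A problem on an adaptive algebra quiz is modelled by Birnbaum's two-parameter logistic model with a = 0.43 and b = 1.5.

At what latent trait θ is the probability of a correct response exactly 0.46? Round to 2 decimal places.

P(θ) = 1 / (1 + exp(−a(θ − b)))
logit = ln(0.4600/0.5400) = -0.1603
θ = b + logit/(a) = 1.5 + (-0.1603)/0.4300 = 1.1271

1.13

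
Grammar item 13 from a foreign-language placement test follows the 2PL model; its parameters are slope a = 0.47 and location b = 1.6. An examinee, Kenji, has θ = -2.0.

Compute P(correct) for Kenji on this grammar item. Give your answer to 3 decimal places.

P(θ) = 1 / (1 + exp(−a(θ − b)))
Exponent: 0.47 × (-2.0 − 1.6) = -1.6920
1/(1 + e^{1.6920}) = 0.1555

0.156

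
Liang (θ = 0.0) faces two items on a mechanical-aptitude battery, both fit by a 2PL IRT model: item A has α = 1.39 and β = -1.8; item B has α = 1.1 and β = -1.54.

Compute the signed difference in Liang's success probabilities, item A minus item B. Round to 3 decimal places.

P(θ) = 1 / (1 + exp(−α(θ − β)))
P_A = 0.9243
P_B = 0.8447
P_A − P_B = 0.0795

0.080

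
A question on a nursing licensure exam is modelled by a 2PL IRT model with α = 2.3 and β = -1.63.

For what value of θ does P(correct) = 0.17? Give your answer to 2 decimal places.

-2.32

P(θ) = 1 / (1 + exp(−α(θ − β)))
logit = ln(0.1700/0.8300) = -1.5856
θ = β + logit/(α) = -1.63 + (-1.5856)/2.3000 = -2.3194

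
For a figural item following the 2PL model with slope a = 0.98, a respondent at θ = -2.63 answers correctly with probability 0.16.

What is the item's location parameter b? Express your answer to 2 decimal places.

-0.94

P(θ) = 1 / (1 + exp(−a(θ − b)))
logit(0.16) = ln(0.16/0.84) = -1.6582
b = θ − logit/(a) = -2.63 − (-1.6582)/0.9800 = -0.9379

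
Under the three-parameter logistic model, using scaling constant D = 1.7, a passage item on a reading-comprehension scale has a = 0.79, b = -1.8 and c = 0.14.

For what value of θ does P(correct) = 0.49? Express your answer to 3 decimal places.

P(θ) = c + (1 − c) · 1 / (1 + exp(−D·a(θ − b)))
Remove guessing floor: (0.49 − 0.14)/(1 − 0.14) = 0.4070
logit = ln(0.4070/0.5930) = -0.3765
θ = b + logit/(1.7·a) = -1.8 + (-0.3765)/1.3430 = -2.0803

-2.080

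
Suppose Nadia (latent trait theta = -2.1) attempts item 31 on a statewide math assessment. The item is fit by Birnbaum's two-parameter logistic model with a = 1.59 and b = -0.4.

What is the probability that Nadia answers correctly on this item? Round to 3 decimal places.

P(theta) = 1 / (1 + exp(−a(theta − b)))
Exponent: 1.59 × (-2.1 − (-0.4)) = -2.7030
1/(1 + e^{2.7030}) = 0.0628

0.063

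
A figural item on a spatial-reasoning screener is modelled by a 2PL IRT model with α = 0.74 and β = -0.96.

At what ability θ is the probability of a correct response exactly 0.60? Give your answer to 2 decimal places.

-0.41

P(θ) = 1 / (1 + exp(−α(θ − β)))
logit = ln(0.6000/0.4000) = 0.4055
θ = β + logit/(α) = -0.96 + 0.4055/0.7400 = -0.4121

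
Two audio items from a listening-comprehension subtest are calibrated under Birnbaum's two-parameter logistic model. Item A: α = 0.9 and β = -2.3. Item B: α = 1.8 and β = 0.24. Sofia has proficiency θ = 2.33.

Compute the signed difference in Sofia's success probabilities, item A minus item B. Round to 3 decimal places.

P(θ) = 1 / (1 + exp(−α(θ − β)))
P_A = 0.9847
P_B = 0.9773
P_A − P_B = 0.0074

0.007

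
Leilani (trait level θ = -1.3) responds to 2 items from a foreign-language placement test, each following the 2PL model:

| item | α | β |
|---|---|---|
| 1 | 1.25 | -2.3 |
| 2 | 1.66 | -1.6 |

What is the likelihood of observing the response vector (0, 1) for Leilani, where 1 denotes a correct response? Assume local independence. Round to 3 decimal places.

P(θ) = 1 / (1 + exp(−α(θ − β)))
P_1 = 1/(1+e^{-1.2500}) = 0.7773
P_2 = 1/(1+e^{-0.4980}) = 0.6220
L = (1−P_1) × P_2 = 0.2227 × 0.6220 = 0.13852

0.139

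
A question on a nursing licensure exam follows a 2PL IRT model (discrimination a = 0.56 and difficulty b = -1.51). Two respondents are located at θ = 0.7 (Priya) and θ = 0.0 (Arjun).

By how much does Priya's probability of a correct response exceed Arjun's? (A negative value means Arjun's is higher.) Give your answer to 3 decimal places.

0.076

P(θ) = 1 / (1 + exp(−a(θ − b)))
P(Priya) = 0.7751  [exponent 1.2376]
P(Arjun) = 0.6996  [exponent 0.8456]
Difference = 0.7751 − 0.6996 = 0.0755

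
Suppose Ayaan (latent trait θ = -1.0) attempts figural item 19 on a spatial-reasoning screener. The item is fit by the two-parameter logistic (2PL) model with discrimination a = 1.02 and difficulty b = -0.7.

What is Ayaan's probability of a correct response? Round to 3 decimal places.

0.424

P(θ) = 1 / (1 + exp(−a(θ − b)))
Exponent: 1.02 × (-1.0 − (-0.7)) = -0.3060
1/(1 + e^{0.3060}) = 0.4241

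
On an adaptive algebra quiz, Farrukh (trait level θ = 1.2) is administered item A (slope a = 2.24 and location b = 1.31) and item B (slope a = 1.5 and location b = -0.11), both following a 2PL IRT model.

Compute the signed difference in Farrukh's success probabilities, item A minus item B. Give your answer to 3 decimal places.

P(θ) = 1 / (1 + exp(−a(θ − b)))
P_A = 0.4387
P_B = 0.8771
P_A − P_B = -0.4384

-0.438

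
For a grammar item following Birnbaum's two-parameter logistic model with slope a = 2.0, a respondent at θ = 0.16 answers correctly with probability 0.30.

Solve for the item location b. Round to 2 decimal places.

P(θ) = 1 / (1 + exp(−a(θ − b)))
logit(0.30) = ln(0.30/0.70) = -0.8473
b = θ − logit/(a) = 0.16 − (-0.8473)/2.0000 = 0.5836

0.58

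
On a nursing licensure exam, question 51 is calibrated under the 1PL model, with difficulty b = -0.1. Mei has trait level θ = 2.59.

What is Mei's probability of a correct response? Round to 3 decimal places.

0.936

P(θ) = 1 / (1 + exp(−(θ − b)))
Exponent: (2.59 − (-0.1)) = 2.6900
1/(1 + e^{-2.6900}) = 0.9364
P = 0.9364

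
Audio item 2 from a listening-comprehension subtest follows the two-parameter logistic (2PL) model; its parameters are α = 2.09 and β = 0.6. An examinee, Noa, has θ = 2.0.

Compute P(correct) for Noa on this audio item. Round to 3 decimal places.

0.949

P(θ) = 1 / (1 + exp(−α(θ − β)))
Exponent: 2.09 × (2.0 − 0.6) = 2.9260
1/(1 + e^{-2.9260}) = 0.9491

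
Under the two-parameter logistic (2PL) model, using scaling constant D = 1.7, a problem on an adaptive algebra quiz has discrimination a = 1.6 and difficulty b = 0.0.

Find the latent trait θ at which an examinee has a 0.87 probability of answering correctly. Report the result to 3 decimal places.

0.699

P(θ) = 1 / (1 + exp(−D·a(θ − b)))
logit = ln(0.8700/0.1300) = 1.9010
θ = b + logit/(1.7·a) = 0.0 + 1.9010/2.7200 = 0.6989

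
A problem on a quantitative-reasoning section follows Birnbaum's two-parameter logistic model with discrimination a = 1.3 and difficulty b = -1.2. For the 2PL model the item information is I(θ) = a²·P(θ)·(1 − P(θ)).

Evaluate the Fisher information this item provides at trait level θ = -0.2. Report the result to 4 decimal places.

P = 1/(1+e^{-1.3000}) = 0.7858
P(1−P) = 0.7858 × 0.2142 = 0.1683
I = a² × P(1−P) = 1.3² × 0.1683 = 0.28442

0.2844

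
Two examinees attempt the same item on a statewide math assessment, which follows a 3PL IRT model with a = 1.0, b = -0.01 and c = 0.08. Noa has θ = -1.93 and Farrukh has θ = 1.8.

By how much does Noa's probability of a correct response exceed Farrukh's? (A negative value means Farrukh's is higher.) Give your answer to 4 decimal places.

P(θ) = c + (1 − c) · 1 / (1 + exp(−a(θ − b)))
P(Noa) = 0.1976  [exponent -1.9200]
P(Farrukh) = 0.8706  [exponent 1.8100]
Difference = 0.1976 − 0.8706 = -0.6730

-0.6730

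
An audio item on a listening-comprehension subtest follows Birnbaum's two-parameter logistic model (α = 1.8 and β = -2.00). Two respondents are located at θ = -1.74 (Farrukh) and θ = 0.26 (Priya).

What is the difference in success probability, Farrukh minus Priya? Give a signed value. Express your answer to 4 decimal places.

P(θ) = 1 / (1 + exp(−α(θ − β)))
P(Farrukh) = 0.6149  [exponent 0.4680]
P(Priya) = 0.9832  [exponent 4.0680]
Difference = 0.6149 − 0.9832 = -0.3683

-0.3683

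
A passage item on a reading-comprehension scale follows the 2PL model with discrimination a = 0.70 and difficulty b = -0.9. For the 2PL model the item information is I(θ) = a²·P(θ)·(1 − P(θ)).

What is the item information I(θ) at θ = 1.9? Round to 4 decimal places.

P = 1/(1+e^{-1.9600}) = 0.8765
P(1−P) = 0.8765 × 0.1235 = 0.1082
I = a² × P(1−P) = 0.70² × 0.1082 = 0.05303

0.0530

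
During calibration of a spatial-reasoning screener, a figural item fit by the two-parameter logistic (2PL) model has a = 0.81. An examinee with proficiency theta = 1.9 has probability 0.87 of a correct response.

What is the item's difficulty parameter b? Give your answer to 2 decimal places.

P(theta) = 1 / (1 + exp(−a(theta − b)))
logit(0.87) = ln(0.87/0.13) = 1.9010
b = theta − logit/(a) = 1.9 − 1.9010/0.8100 = -0.4469

-0.45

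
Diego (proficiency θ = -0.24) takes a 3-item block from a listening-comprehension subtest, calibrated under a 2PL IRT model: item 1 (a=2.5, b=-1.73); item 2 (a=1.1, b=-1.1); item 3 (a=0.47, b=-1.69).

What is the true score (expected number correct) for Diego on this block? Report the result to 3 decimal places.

2.361

P(θ) = 1 / (1 + exp(−a(θ − b)))
P_1 = 1/(1+e^{-3.7250}) = 0.9765
P_2 = 1/(1+e^{-0.9460}) = 0.7203
P_3 = 1/(1+e^{-0.6815}) = 0.6641
E[score] = 0.9765 + 0.7203 + 0.6641 = 2.3608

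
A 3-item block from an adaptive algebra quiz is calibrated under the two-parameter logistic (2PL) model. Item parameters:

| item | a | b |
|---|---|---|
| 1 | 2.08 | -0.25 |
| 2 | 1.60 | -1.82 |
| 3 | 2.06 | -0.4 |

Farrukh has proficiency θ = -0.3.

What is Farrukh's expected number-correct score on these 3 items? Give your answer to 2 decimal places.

1.94

P(θ) = 1 / (1 + exp(−a(θ − b)))
P_1 = 1/(1+e^{0.1040}) = 0.4740
P_2 = 1/(1+e^{-2.4320}) = 0.9192
P_3 = 1/(1+e^{-0.2060}) = 0.5513
E[score] = 0.4740 + 0.9192 + 0.5513 = 1.9446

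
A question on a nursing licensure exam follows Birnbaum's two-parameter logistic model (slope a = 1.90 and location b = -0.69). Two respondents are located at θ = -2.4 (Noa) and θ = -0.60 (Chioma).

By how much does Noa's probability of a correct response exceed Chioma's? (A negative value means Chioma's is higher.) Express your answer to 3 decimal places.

-0.505

P(θ) = 1 / (1 + exp(−a(θ − b)))
P(Noa) = 0.0374  [exponent -3.2490]
P(Chioma) = 0.5426  [exponent 0.1710]
Difference = 0.0374 − 0.5426 = -0.5053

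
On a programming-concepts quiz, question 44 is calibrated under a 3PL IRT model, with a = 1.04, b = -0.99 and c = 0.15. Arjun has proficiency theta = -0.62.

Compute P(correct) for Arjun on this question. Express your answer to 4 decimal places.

P(theta) = c + (1 − c) · 1 / (1 + exp(−a(theta − b)))
Exponent: 1.04 × (-0.62 − (-0.99)) = 0.3848
1/(1 + e^{-0.3848}) = 0.5950
P = 0.15 + 0.85 × 0.5950 = 0.6558

0.6558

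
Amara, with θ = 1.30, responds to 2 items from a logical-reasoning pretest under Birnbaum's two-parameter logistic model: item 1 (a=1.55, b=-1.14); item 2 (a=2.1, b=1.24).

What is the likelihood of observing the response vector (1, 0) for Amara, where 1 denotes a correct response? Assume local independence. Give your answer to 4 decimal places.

0.4581

P(θ) = 1 / (1 + exp(−a(θ − b)))
P_1 = 1/(1+e^{-3.7820}) = 0.9777
P_2 = 1/(1+e^{-0.1260}) = 0.5315
L = P_1 × (1−P_2) = 0.9777 × 0.4685 = 0.45811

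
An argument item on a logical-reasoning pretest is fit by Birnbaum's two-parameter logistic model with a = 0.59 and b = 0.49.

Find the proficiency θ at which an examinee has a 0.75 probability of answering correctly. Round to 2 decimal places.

P(θ) = 1 / (1 + exp(−a(θ − b)))
logit = ln(0.7500/0.2500) = 1.0986
θ = b + logit/(a) = 0.49 + 1.0986/0.5900 = 2.3521

2.35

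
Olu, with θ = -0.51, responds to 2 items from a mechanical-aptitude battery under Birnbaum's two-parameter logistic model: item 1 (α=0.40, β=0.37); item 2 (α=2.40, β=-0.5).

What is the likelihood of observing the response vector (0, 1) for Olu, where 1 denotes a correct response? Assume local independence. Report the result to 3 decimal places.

0.290

P(θ) = 1 / (1 + exp(−α(θ − β)))
P_1 = 1/(1+e^{0.3520}) = 0.4129
P_2 = 1/(1+e^{0.0240}) = 0.4940
L = (1−P_1) × P_2 = 0.5871 × 0.4940 = 0.29003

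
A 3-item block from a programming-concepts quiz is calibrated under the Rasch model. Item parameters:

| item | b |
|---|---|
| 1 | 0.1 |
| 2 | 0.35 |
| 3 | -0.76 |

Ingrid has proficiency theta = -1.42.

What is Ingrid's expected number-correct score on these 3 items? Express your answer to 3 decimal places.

P(theta) = 1 / (1 + exp(−(theta − b)))
P_1 = 1/(1+e^{1.5200}) = 0.1795
P_2 = 1/(1+e^{1.7700}) = 0.1455
P_3 = 1/(1+e^{0.6600}) = 0.3407
E[score] = 0.1795 + 0.1455 + 0.3407 = 0.6657

0.666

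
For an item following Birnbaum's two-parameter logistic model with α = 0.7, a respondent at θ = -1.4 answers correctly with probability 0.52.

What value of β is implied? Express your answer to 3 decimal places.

P(θ) = 1 / (1 + exp(−α(θ − β)))
logit(0.52) = ln(0.52/0.48) = 0.0800
β = θ − logit/(α) = -1.4 − 0.0800/0.7000 = -1.5143

-1.514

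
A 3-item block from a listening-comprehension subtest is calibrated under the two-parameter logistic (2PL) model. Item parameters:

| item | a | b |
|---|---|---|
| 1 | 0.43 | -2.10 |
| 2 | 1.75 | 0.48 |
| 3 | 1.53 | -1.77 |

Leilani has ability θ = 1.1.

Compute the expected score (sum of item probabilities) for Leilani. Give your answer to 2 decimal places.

2.53

P(θ) = 1 / (1 + exp(−a(θ − b)))
P_1 = 1/(1+e^{-1.3760}) = 0.7983
P_2 = 1/(1+e^{-1.0850}) = 0.7474
P_3 = 1/(1+e^{-4.3911}) = 0.9878
E[score] = 0.7983 + 0.7474 + 0.9878 = 2.5336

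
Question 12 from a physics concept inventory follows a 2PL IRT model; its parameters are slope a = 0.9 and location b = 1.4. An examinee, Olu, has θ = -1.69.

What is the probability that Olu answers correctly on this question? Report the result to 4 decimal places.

P(θ) = 1 / (1 + exp(−a(θ − b)))
Exponent: 0.9 × (-1.69 − 1.4) = -2.7810
1/(1 + e^{2.7810}) = 0.0584

0.0584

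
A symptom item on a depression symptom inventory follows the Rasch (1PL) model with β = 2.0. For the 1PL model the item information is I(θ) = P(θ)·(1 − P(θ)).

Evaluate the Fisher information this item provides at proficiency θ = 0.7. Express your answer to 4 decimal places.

0.1683

P = 1/(1+e^{1.3000}) = 0.2142
P(1−P) = 0.2142 × 0.7858 = 0.1683
I = P(1−P) = 0.16830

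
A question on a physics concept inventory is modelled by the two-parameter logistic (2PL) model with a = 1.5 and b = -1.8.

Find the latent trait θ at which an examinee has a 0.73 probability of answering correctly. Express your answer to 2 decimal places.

-1.14

P(θ) = 1 / (1 + exp(−a(θ − b)))
logit = ln(0.7300/0.2700) = 0.9946
θ = b + logit/(a) = -1.8 + 0.9946/1.5000 = -1.1369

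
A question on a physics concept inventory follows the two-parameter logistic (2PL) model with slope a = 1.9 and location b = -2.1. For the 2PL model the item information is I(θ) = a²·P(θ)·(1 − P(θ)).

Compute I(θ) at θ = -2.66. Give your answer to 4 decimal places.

0.6885

P = 1/(1+e^{1.0640}) = 0.2565
P(1−P) = 0.2565 × 0.7435 = 0.1907
I = a² × P(1−P) = 1.9² × 0.1907 = 0.68854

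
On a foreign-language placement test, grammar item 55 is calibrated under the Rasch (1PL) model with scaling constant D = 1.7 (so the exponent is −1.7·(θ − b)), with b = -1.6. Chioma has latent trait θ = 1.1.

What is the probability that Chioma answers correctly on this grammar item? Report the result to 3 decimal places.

P(θ) = 1 / (1 + exp(−D·(θ − b)))
Exponent: 1.7 × (1.1 − (-1.6)) = 4.5900
1/(1 + e^{-4.5900}) = 0.9899
P = 0.9899

0.990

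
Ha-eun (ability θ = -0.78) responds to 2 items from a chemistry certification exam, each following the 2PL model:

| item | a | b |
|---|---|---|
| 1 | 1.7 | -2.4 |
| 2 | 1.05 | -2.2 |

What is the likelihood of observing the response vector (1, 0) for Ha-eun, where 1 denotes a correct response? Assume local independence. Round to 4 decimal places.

P(θ) = 1 / (1 + exp(−a(θ − b)))
P_1 = 1/(1+e^{-2.7540}) = 0.9401
P_2 = 1/(1+e^{-1.4910}) = 0.8162
L = P_1 × (1−P_2) = 0.9401 × 0.1838 = 0.17277

0.1728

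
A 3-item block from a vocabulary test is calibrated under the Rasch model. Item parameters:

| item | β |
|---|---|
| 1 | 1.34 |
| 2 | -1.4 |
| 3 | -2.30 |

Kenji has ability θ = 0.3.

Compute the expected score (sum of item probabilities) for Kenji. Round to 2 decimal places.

P(θ) = 1 / (1 + exp(−(θ − β)))
P_1 = 1/(1+e^{1.0400}) = 0.2611
P_2 = 1/(1+e^{-1.7000}) = 0.8455
P_3 = 1/(1+e^{-2.6000}) = 0.9309
E[score] = 0.2611 + 0.8455 + 0.9309 = 2.0375

2.04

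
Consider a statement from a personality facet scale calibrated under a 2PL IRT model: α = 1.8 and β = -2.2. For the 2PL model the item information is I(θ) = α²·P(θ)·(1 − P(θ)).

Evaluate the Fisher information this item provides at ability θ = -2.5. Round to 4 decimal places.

P = 1/(1+e^{0.5400}) = 0.3682
P(1−P) = 0.3682 × 0.6318 = 0.2326
I = α² × P(1−P) = 1.8² × 0.2326 = 0.75371

0.7537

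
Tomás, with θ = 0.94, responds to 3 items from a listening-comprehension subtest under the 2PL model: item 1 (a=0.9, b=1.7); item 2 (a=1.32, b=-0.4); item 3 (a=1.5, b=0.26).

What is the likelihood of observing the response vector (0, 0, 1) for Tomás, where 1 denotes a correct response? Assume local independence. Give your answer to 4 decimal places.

0.0712

P(θ) = 1 / (1 + exp(−a(θ − b)))
P_1 = 1/(1+e^{0.6840}) = 0.3354
P_2 = 1/(1+e^{-1.7688}) = 0.8543
P_3 = 1/(1+e^{-1.0200}) = 0.7350
L = (1−P_1) × (1−P_2) × P_3 = 0.6646 × 0.1457 × 0.7350 = 0.07117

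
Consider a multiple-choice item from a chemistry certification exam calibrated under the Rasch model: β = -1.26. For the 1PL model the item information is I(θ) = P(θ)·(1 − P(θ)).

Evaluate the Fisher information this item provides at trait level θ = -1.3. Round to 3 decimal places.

0.250

P = 1/(1+e^{0.0400}) = 0.4900
P(1−P) = 0.4900 × 0.5100 = 0.2499
I = P(1−P) = 0.24990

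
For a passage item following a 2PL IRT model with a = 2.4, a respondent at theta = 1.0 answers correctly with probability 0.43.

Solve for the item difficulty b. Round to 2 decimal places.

1.12

P(theta) = 1 / (1 + exp(−a(theta − b)))
logit(0.43) = ln(0.43/0.57) = -0.2819
b = theta − logit/(a) = 1.0 − (-0.2819)/2.4000 = 1.1174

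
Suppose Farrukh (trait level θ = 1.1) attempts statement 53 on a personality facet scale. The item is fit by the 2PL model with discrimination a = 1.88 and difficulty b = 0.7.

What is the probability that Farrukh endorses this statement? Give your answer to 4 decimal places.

P(θ) = 1 / (1 + exp(−a(θ − b)))
Exponent: 1.88 × (1.1 − 0.7) = 0.7520
1/(1 + e^{-0.7520}) = 0.6796

0.6796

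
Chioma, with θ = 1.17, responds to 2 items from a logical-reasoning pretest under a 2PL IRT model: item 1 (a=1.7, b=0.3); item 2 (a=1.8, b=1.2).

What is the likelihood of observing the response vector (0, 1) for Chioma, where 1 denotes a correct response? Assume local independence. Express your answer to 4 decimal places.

P(θ) = 1 / (1 + exp(−a(θ − b)))
P_1 = 1/(1+e^{-1.4790}) = 0.8144
P_2 = 1/(1+e^{0.0540}) = 0.4865
L = (1−P_1) × P_2 = 0.1856 × 0.4865 = 0.09028

0.0903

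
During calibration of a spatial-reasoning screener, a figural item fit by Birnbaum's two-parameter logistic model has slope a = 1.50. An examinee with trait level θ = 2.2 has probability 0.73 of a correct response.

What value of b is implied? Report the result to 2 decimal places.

1.54

P(θ) = 1 / (1 + exp(−a(θ − b)))
logit(0.73) = ln(0.73/0.27) = 0.9946
b = θ − logit/(a) = 2.2 − 0.9946/1.5000 = 1.5369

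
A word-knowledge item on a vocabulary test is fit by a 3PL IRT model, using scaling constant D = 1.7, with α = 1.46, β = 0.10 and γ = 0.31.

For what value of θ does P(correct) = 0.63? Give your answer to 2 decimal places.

0.04

P(θ) = γ + (1 − γ) · 1 / (1 + exp(−D·α(θ − β)))
Remove guessing floor: (0.63 − 0.31)/(1 − 0.31) = 0.4638
logit = ln(0.4638/0.5362) = -0.1452
θ = β + logit/(1.7·α) = 0.10 + (-0.1452)/2.4820 = 0.0415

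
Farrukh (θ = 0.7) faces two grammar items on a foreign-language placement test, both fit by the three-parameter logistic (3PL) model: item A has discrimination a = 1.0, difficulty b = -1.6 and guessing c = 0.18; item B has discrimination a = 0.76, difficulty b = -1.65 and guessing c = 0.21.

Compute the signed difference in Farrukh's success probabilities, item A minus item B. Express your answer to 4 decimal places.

0.0387

P(θ) = c + (1 − c) · 1 / (1 + exp(−a(θ − b)))
P_A = 0.9253
P_B = 0.8866
P_A − P_B = 0.0387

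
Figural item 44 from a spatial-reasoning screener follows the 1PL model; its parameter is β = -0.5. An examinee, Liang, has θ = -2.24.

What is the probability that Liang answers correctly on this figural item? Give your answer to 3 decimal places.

0.149

P(θ) = 1 / (1 + exp(−(θ − β)))
Exponent: (-2.24 − (-0.5)) = -1.7400
1/(1 + e^{1.7400}) = 0.1493
P = 0.1493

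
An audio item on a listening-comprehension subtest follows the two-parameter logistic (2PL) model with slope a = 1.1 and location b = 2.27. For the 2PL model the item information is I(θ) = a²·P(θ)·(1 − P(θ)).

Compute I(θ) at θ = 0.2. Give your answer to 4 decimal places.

P = 1/(1+e^{2.2770}) = 0.0930
P(1−P) = 0.0930 × 0.9070 = 0.0844
I = a² × P(1−P) = 1.1² × 0.0844 = 0.10211

0.1021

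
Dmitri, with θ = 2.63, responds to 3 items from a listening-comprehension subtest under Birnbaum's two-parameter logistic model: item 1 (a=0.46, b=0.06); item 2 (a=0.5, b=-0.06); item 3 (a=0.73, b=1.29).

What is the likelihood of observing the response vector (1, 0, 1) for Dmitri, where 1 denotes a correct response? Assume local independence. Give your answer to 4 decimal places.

P(θ) = 1 / (1 + exp(−a(θ − b)))
P_1 = 1/(1+e^{-1.1822}) = 0.7653
P_2 = 1/(1+e^{-1.3450}) = 0.7933
P_3 = 1/(1+e^{-0.9782}) = 0.7268
L = P_1 × (1−P_2) × P_3 = 0.7653 × 0.2067 × 0.7268 = 0.11496

0.1150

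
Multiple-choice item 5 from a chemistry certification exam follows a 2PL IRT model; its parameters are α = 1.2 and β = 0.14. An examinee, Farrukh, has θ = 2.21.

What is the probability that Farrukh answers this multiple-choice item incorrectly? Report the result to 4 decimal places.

0.0770

P(θ) = 1 / (1 + exp(−α(θ − β)))
Exponent: 1.2 × (2.21 − 0.14) = 2.4840
1/(1 + e^{-2.4840}) = 0.9230
P(incorrect) = 1 − 0.9230 = 0.0770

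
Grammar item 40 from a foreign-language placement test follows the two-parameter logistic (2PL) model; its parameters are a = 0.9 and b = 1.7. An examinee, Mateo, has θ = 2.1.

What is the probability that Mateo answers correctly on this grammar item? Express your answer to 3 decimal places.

P(θ) = 1 / (1 + exp(−a(θ − b)))
Exponent: 0.9 × (2.1 − 1.7) = 0.3600
1/(1 + e^{-0.3600}) = 0.5890

0.589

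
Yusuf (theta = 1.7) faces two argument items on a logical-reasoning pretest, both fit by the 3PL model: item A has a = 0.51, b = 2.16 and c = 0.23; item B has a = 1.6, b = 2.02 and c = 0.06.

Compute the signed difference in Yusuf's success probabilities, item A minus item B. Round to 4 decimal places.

0.1578

P(theta) = c + (1 − c) · 1 / (1 + exp(−a(theta − b)))
P_A = 0.5700
P_B = 0.4122
P_A − P_B = 0.1578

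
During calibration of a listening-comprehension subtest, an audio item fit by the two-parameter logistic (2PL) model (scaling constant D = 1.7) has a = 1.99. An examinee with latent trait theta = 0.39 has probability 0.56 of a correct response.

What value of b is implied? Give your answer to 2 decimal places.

0.32

P(theta) = 1 / (1 + exp(−D·a(theta − b)))
logit(0.56) = ln(0.56/0.44) = 0.2412
b = theta − logit/(1.7·a) = 0.39 − 0.2412/3.3830 = 0.3187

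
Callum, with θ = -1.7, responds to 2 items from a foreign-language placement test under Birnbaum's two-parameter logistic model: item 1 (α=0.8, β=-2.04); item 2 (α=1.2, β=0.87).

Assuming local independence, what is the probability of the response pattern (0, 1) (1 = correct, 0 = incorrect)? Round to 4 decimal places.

P(θ) = 1 / (1 + exp(−α(θ − β)))
P_1 = 1/(1+e^{-0.2720}) = 0.5676
P_2 = 1/(1+e^{3.0840}) = 0.0438
L = (1−P_1) × P_2 = 0.4324 × 0.0438 = 0.01893

0.0189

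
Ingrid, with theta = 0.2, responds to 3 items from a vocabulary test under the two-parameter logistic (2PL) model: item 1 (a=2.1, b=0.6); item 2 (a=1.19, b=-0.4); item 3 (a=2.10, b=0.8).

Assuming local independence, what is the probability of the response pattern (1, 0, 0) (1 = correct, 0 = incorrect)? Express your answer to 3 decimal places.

P(theta) = 1 / (1 + exp(−a(theta − b)))
P_1 = 1/(1+e^{0.8400}) = 0.3015
P_2 = 1/(1+e^{-0.7140}) = 0.6713
P_3 = 1/(1+e^{1.2600}) = 0.2210
L = P_1 × (1−P_2) × (1−P_3) = 0.3015 × 0.3287 × 0.7790 = 0.07722

0.077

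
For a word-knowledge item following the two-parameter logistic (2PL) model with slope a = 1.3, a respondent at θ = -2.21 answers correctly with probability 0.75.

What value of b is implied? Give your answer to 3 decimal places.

P(θ) = 1 / (1 + exp(−a(θ − b)))
logit(0.75) = ln(0.75/0.25) = 1.0986
b = θ − logit/(a) = -2.21 − 1.0986/1.3000 = -3.0551

-3.055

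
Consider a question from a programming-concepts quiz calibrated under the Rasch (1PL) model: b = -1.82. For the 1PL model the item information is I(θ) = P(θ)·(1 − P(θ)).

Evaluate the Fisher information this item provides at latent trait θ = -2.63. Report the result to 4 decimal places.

0.2131

P = 1/(1+e^{0.8100}) = 0.3079
P(1−P) = 0.3079 × 0.6921 = 0.2131
I = P(1−P) = 0.21309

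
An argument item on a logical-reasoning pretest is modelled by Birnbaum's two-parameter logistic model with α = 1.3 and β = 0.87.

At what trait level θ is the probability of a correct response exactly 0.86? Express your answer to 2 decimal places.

2.27

P(θ) = 1 / (1 + exp(−α(θ − β)))
logit = ln(0.8600/0.1400) = 1.8153
θ = β + logit/(α) = 0.87 + 1.8153/1.3000 = 2.2664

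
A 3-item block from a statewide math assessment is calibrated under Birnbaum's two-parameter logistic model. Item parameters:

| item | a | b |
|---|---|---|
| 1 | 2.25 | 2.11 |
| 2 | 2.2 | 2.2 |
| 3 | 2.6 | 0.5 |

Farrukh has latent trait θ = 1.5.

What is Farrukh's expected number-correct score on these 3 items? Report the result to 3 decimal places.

P(θ) = 1 / (1 + exp(−a(θ − b)))
P_1 = 1/(1+e^{1.3725}) = 0.2022
P_2 = 1/(1+e^{1.5400}) = 0.1765
P_3 = 1/(1+e^{-2.6000}) = 0.9309
E[score] = 0.2022 + 0.1765 + 0.9309 = 1.3096

1.310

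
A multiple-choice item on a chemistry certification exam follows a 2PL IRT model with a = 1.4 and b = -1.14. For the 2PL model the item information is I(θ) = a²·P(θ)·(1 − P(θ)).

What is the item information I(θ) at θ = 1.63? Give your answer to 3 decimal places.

0.039

P = 1/(1+e^{-3.8780}) = 0.9797
P(1−P) = 0.9797 × 0.0203 = 0.0199
I = a² × P(1−P) = 1.4² × 0.0199 = 0.03893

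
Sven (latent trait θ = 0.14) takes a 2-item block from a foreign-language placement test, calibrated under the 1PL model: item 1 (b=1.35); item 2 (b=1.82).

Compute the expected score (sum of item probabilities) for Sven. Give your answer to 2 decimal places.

0.39

P(θ) = 1 / (1 + exp(−(θ − b)))
P_1 = 1/(1+e^{1.2100}) = 0.2297
P_2 = 1/(1+e^{1.6800}) = 0.1571
E[score] = 0.2297 + 0.1571 = 0.3868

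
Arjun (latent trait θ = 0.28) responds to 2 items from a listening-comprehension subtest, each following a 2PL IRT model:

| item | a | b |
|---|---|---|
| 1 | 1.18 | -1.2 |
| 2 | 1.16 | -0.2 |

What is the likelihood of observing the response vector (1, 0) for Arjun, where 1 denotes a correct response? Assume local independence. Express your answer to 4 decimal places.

0.3102

P(θ) = 1 / (1 + exp(−a(θ − b)))
P_1 = 1/(1+e^{-1.7464}) = 0.8515
P_2 = 1/(1+e^{-0.5568}) = 0.6357
L = P_1 × (1−P_2) = 0.8515 × 0.3643 = 0.31019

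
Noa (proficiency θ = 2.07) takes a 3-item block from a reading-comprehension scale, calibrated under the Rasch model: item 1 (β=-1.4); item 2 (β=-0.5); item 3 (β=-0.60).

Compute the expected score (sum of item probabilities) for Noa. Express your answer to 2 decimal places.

P(θ) = 1 / (1 + exp(−(θ − β)))
P_1 = 1/(1+e^{-3.4700}) = 0.9698
P_2 = 1/(1+e^{-2.5700}) = 0.9289
P_3 = 1/(1+e^{-2.6700}) = 0.9352
E[score] = 0.9698 + 0.9289 + 0.9352 = 2.8340

2.83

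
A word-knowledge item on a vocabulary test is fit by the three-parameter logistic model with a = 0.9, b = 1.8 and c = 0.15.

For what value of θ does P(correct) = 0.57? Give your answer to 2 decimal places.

1.77

P(θ) = c + (1 − c) · 1 / (1 + exp(−a(θ − b)))
Remove guessing floor: (0.57 − 0.15)/(1 − 0.15) = 0.4941
logit = ln(0.4941/0.5059) = -0.0235
θ = b + logit/(a) = 1.8 + (-0.0235)/0.9000 = 1.7739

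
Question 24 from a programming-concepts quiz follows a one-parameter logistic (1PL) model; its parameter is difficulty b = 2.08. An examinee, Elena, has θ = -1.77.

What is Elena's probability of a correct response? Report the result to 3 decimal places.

0.021

P(θ) = 1 / (1 + exp(−(θ − b)))
Exponent: (-1.77 − 2.08) = -3.8500
1/(1 + e^{3.8500}) = 0.0208
P = 0.0208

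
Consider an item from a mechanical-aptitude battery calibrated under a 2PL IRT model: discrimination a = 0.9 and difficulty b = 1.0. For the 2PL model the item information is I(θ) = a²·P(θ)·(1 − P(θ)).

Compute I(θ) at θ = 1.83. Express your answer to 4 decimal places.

0.1767

P = 1/(1+e^{-0.7470}) = 0.6785
P(1−P) = 0.6785 × 0.3215 = 0.2181
I = a² × P(1−P) = 0.9² × 0.2181 = 0.17668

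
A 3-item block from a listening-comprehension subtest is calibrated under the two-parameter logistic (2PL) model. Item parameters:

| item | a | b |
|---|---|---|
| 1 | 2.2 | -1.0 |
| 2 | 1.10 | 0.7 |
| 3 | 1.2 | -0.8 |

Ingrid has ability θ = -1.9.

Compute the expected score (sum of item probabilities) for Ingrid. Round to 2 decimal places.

0.39

P(θ) = 1 / (1 + exp(−a(θ − b)))
P_1 = 1/(1+e^{1.9800}) = 0.1213
P_2 = 1/(1+e^{2.8600}) = 0.0542
P_3 = 1/(1+e^{1.3200}) = 0.2108
E[score] = 0.1213 + 0.0542 + 0.2108 = 0.3863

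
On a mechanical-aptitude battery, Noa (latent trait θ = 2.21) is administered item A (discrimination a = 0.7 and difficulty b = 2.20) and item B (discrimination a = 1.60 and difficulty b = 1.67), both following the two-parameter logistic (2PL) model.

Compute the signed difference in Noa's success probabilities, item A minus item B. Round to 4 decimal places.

-0.2017

P(θ) = 1 / (1 + exp(−a(θ − b)))
P_A = 0.5017
P_B = 0.7035
P_A − P_B = -0.2017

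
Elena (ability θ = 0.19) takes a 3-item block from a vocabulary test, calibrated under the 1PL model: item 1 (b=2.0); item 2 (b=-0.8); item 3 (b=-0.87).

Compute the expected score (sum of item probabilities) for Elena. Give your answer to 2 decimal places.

1.61

P(θ) = 1 / (1 + exp(−(θ − b)))
P_1 = 1/(1+e^{1.8100}) = 0.1406
P_2 = 1/(1+e^{-0.9900}) = 0.7291
P_3 = 1/(1+e^{-1.0600}) = 0.7427
E[score] = 0.1406 + 0.7291 + 0.7427 = 1.6124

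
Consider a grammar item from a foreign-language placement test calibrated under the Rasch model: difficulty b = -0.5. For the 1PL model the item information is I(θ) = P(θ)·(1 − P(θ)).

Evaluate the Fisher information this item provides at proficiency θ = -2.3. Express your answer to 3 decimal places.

P = 1/(1+e^{1.8000}) = 0.1419
P(1−P) = 0.1419 × 0.8581 = 0.1217
I = P(1−P) = 0.12173

0.122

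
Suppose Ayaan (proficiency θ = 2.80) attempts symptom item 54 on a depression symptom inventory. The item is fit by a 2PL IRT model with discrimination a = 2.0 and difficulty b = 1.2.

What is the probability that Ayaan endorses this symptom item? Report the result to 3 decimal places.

P(θ) = 1 / (1 + exp(−a(θ − b)))
Exponent: 2.0 × (2.80 − 1.2) = 3.2000
1/(1 + e^{-3.2000}) = 0.9608

0.961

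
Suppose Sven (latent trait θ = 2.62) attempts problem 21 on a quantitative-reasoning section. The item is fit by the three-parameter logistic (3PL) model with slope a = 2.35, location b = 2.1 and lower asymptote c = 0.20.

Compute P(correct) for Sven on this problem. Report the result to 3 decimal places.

0.818

P(θ) = c + (1 − c) · 1 / (1 + exp(−a(θ − b)))
Exponent: 2.35 × (2.62 − 2.1) = 1.2220
1/(1 + e^{-1.2220}) = 0.7724
P = 0.20 + 0.80 × 0.7724 = 0.8179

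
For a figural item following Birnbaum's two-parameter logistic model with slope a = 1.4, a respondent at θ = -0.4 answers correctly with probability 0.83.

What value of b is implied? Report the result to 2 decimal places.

-1.53

P(θ) = 1 / (1 + exp(−a(θ − b)))
logit(0.83) = ln(0.83/0.17) = 1.5856
b = θ − logit/(a) = -0.4 − 1.5856/1.4000 = -1.5326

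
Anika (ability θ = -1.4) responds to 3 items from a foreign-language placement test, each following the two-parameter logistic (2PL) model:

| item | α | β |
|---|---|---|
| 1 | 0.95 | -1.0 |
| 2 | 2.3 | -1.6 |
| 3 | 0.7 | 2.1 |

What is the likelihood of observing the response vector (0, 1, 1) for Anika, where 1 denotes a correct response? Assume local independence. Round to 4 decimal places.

0.0289

P(θ) = 1 / (1 + exp(−α(θ − β)))
P_1 = 1/(1+e^{0.3800}) = 0.4061
P_2 = 1/(1+e^{-0.4600}) = 0.6130
P_3 = 1/(1+e^{2.4500}) = 0.0794
L = (1−P_1) × P_2 × P_3 = 0.5939 × 0.6130 × 0.0794 = 0.02892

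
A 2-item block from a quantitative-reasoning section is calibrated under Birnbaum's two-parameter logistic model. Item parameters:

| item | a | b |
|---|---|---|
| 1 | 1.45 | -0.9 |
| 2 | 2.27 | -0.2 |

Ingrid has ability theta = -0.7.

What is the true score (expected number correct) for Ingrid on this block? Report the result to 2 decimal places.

0.82

P(theta) = 1 / (1 + exp(−a(theta − b)))
P_1 = 1/(1+e^{-0.2900}) = 0.5720
P_2 = 1/(1+e^{1.1350}) = 0.2432
E[score] = 0.5720 + 0.2432 = 0.8152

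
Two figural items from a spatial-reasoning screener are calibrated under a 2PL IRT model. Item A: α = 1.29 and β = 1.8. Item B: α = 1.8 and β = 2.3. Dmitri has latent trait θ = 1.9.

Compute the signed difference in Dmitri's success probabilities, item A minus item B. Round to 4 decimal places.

P(θ) = 1 / (1 + exp(−α(θ − β)))
P_A = 0.5322
P_B = 0.3274
P_A − P_B = 0.2048

0.2048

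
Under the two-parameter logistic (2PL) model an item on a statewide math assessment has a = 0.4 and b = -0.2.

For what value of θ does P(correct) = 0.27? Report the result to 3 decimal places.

-2.687

P(θ) = 1 / (1 + exp(−a(θ − b)))
logit = ln(0.2700/0.7300) = -0.9946
θ = b + logit/(a) = -0.2 + (-0.9946)/0.4000 = -2.6866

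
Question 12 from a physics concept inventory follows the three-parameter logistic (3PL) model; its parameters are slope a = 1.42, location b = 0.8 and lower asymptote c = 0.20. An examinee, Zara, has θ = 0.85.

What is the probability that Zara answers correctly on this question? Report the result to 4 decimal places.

P(θ) = c + (1 − c) · 1 / (1 + exp(−a(θ − b)))
Exponent: 1.42 × (0.85 − 0.8) = 0.0710
1/(1 + e^{-0.0710}) = 0.5177
P = 0.20 + 0.80 × 0.5177 = 0.6142

0.6142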